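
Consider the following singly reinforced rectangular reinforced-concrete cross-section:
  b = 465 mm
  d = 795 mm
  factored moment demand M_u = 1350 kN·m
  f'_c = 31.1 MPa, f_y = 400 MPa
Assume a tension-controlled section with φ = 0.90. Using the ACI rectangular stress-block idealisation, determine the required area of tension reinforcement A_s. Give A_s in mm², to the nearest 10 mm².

M_n = M_u/φ = 1350/0.90 = 1500 kN·m.
With M_n = 0.85 f'_c a b (d − a/2), solve the quadratic for a:
a = d − √(d² − 2M_n/(0.85 f'_c b)) = 795 − √(795² − 2 × 1500×10⁶/(0.85 × 31.1 × 465)) = 172.13 mm.
A_s = 0.85 f'_c a b / f_y = 0.85 × 31.1 × 172.13 × 465 / 400 = 5289.7 mm².

A_s ≈ 5290 mm²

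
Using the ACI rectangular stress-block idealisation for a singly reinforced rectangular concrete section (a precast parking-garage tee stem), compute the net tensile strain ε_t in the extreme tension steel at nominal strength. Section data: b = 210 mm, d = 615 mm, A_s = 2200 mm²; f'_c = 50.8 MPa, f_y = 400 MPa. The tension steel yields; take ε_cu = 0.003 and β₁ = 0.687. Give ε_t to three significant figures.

a = A_s f_y/(0.85 f'_c b) = 97.05 mm.
β₁ = 0.687, so c = a/β₁ = 97.05/0.687 = 141.27 mm.
From the linear strain diagram with ε_cu = 0.003: ε_t = 0.003 (d − c)/c = 0.003 × (615 − 141.27)/141.27 = 0.0101.
Since ε_t ≥ 0.005, the section is tension-controlled.

ε_t ≈ 0.0101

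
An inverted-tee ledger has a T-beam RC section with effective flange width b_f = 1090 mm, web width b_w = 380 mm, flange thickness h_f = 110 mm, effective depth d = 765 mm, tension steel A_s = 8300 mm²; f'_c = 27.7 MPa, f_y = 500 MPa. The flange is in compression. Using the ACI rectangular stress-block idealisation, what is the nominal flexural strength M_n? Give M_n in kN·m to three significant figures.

Tension: T = A_s f_y = 8300 × 500 = 4150000 N.
Try a within the flange: a = T/(0.85 f'_c b_f) = 4150000/(0.85 × 27.7 × 1090) = 161.70 mm.
a = 161.70 > h_f = 110 mm: the block extends into the web. Split into flange-overhang and web parts.
C_f = 0.85 f'_c (b_f − b_w) h_f = 0.85 × 27.7 × (1090 − 380) × 110 = 1838865 N.
Remaining web compression depth: a_w = (T − C_f)/(0.85 f'_c b_w) = (4150000 − 1838865)/(0.85 × 27.7 × 380) = 258.31 mm.
M_n = C_f(d − h_f/2) + (T − C_f)(d − a_w/2) = 1838865 × (765 − 55) + 2311135 × (765 − 129.155) = 1305.59 + 1469.52 = 2775.11 × 10⁶ N·mm.
M_n = 2775.11 kN·m.

M_n ≈ 2780 kN·m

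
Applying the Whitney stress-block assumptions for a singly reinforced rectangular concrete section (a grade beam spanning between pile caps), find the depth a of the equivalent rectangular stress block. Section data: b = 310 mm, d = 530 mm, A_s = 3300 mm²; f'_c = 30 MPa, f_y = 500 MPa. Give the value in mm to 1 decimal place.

T = A_s f_y = 3300 × 500 = 1650000 N = 1650 kN.
Setting C = 0.85 f'_c a b equal to T: a = 1650000/(0.85 × 30 × 310) = 208.7 mm.

a ≈ 208.7 mm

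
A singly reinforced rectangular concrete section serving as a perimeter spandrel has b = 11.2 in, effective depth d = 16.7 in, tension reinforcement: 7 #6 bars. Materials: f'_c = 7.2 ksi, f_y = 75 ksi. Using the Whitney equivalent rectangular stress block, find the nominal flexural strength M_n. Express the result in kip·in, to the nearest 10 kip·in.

M_n ≈ 3470 kip·in

A_s = 7 × 0.44 = 3.08 in².
T = A_s f_y = 3.08 × 75 = 231 kips.
a = T/(0.85 f'_c b) = 231/(0.85 × 7.2 × 11.2) = 3.370 in.
M_n = T(d − a/2) = 231 × (16.7 − 1.685) = 3468.5 kip·in.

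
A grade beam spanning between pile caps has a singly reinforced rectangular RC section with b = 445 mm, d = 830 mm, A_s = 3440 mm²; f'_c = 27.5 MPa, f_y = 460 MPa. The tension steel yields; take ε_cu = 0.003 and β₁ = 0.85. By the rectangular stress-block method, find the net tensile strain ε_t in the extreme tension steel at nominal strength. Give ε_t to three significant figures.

a = A_s f_y/(0.85 f'_c b) = 152.13 mm.
β₁ = 0.85, so c = a/β₁ = 152.13/0.85 = 178.98 mm.
From the linear strain diagram with ε_cu = 0.003: ε_t = 0.003 (d − c)/c = 0.003 × (830 − 178.98)/178.98 = 0.0109.
Since ε_t ≥ 0.005, the section is tension-controlled.

ε_t ≈ 0.0109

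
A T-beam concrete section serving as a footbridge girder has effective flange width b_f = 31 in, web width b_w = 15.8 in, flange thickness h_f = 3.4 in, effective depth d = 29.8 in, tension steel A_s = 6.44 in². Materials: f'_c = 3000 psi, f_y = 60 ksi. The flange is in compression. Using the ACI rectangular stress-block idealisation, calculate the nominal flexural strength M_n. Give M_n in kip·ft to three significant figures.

M_n ≈ 874 kip·ft

Tension: T = A_s f_y = 6.44 × 60 = 386.4 kips.
Try a within the flange: a = T/(0.85 f'_c b_f) = 386.4/(0.85 × 3 × 31) = 4.888 in.
a = 4.888 > h_f = 3.4 in: the block extends into the web. Split into flange-overhang and web parts.
C_f = 0.85 f'_c (b_f − b_w) h_f = 0.85 × 3 × (31 − 15.8) × 3.4 = 131.8 kips.
Remaining web compression depth: a_w = (T − C_f)/(0.85 f'_c b_w) = (386.4 − 131.8)/(0.85 × 3 × 15.8) = 6.319 in.
M_n = C_f(d − h_f/2) + (T − C_f)(d − a_w/2) = 131.8 × (29.8 − 1.7) + 254.6 × (29.8 − 3.1595) = 3703.6 + 6782.7 = 10486.3 kip·in.
M_n = 10486.3/12 = 873.86 kip·ft.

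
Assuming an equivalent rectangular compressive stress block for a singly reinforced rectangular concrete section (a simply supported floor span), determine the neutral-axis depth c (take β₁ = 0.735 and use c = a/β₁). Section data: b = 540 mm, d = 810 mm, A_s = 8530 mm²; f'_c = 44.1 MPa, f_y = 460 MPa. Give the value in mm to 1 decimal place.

T = A_s f_y = 8530 × 460 = 3923800 N = 3923.8 kN.
Setting C = 0.85 f'_c a b equal to T: a = 3923800/(0.85 × 44.1 × 540) = 193.845 mm.
With β₁ = 0.735, c = a/β₁ = 193.845/0.735 = 263.7 mm.

c ≈ 263.7 mm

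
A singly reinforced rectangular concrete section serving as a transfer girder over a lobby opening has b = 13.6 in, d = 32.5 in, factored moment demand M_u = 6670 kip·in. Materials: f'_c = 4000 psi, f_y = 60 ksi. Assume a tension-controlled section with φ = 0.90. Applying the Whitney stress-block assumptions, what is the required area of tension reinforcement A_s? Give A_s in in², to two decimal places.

M_n = M_u/φ = 6670/0.90 = 7411.11 kip·in.
From M_n = 0.85 f'_c a b (d − a/2):
a = d − √(d² − 2M_n/(0.85 f'_c b)) = 32.5 − √(32.5² − 2 × 7411.11/(0.85 × 4 × 13.6)) = 5.376 in.
A_s = 0.85 f'_c a b / f_y = 0.85 × 4 × 5.376 × 13.6 / 60 = 4.143 in².

A_s ≈ 4.14 in²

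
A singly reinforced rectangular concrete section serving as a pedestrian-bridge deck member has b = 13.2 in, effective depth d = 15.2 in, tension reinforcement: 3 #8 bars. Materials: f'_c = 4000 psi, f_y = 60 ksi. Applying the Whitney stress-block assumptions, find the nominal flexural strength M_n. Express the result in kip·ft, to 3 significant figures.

A_s = 3 × 0.79 = 2.37 in².
T = A_s f_y = 2.37 × 60 = 142.2 kips.
a = T/(0.85 f'_c b) = 142.2/(0.85 × 4 × 13.2) = 3.168 in.
M_n = T(d − a/2) = 142.2 × (15.2 − 1.584) = 1936.2 kip·in = 1936.2/12 = 161.35 kip·ft.

M_n ≈ 161 kip·ft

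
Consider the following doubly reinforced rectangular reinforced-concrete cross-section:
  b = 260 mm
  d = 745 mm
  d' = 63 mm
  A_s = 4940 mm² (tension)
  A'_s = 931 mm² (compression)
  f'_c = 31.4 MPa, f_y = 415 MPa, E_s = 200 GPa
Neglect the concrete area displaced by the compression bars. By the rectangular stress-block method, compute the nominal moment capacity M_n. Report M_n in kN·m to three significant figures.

Assume both tension and compression steel yield.
Net tension couple steel: A_s − A'_s = 4009 mm².
a = (A_s − A'_s) f_y / (0.85 f'_c b) = 1663735/(0.85 × 31.4 × 260) = 239.75 mm.
c = a/β₁ = 239.75/0.826 = 290.25 mm; ε'_s = 0.003(c − d')/c = 0.0023 ≥ f_y/E_s = 0.0021, so compression steel does yield.
M_n = (A_s − A'_s) f_y (d − a/2) + A'_s f_y (d − d') = [1663735 × (745 − 119.875) + 386365 × (745 − 63)] × 10⁻⁶ = 1040.04 + 263.50 = 1303.54 kN·m.

M_n ≈ 1300 kN·m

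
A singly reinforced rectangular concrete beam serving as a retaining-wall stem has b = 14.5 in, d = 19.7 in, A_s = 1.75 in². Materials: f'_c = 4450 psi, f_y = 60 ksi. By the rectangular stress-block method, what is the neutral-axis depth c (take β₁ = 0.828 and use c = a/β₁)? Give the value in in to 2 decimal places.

T = A_s f_y = 1.75 × 60 = 105 kips.
a = T/(0.85 f'_c b) = 105/(0.85 × 4.45 × 14.5) = 1.9144 in.
With β₁ = 0.828, c = a/β₁ = 1.9144/0.828 = 2.31 in.

c ≈ 2.31 in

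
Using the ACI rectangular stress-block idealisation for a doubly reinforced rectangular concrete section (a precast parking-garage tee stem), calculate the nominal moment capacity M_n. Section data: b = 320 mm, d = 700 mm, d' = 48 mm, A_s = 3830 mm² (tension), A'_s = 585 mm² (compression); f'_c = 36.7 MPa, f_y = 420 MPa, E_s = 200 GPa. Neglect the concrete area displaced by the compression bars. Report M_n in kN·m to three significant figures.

M_n ≈ 1020 kN·m

Assume both tension and compression steel yield.
Net tension couple steel: A_s − A'_s = 3245 mm².
a = (A_s − A'_s) f_y / (0.85 f'_c b) = 1362900/(0.85 × 36.7 × 320) = 136.53 mm.
c = a/β₁ = 136.53/0.788 = 173.26 mm; ε'_s = 0.003(c − d')/c = 0.0022 ≥ f_y/E_s = 0.0021, so compression steel does yield.
M_n = (A_s − A'_s) f_y (d − a/2) + A'_s f_y (d − d') = [1362900 × (700 − 68.265) + 245700 × (700 − 48)] × 10⁻⁶ = 860.99 + 160.20 = 1021.19 kN·m.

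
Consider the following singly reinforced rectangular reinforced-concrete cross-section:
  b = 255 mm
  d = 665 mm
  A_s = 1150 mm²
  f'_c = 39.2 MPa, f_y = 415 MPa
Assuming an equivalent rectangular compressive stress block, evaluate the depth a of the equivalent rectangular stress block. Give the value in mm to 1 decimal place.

a ≈ 56.2 mm

T = A_s f_y = 1150 × 415 = 477250 N = 477.25 kN.
Setting C = 0.85 f'_c a b equal to T: a = 477250/(0.85 × 39.2 × 255) = 56.2 mm.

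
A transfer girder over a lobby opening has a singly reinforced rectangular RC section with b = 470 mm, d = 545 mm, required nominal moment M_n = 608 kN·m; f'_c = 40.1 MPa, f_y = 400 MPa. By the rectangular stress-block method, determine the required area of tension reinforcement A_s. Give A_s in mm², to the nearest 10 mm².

With M_n = 0.85 f'_c a b (d − a/2), solve the quadratic for a:
a = d − √(d² − 2M_n/(0.85 f'_c b)) = 545 − √(545² − 2 × 608×10⁶/(0.85 × 40.1 × 470)) = 74.77 mm.
A_s = 0.85 f'_c a b / f_y = 0.85 × 40.1 × 74.77 × 470 / 400 = 2994.5 mm².

A_s ≈ 2990 mm²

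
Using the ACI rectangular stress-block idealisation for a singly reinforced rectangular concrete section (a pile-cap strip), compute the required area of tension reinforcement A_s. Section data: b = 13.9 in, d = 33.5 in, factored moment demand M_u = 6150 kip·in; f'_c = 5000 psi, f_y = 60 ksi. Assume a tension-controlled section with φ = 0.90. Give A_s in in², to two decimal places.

A_s ≈ 3.60 in²

M_n = M_u/φ = 6150/0.90 = 6833.33 kip·in.
From M_n = 0.85 f'_c a b (d − a/2):
a = d − √(d² − 2M_n/(0.85 f'_c b)) = 33.5 − √(33.5² − 2 × 6833.33/(0.85 × 5 × 13.9)) = 3.652 in.
A_s = 0.85 f'_c a b / f_y = 0.85 × 5 × 3.652 × 13.9 / 60 = 3.596 in².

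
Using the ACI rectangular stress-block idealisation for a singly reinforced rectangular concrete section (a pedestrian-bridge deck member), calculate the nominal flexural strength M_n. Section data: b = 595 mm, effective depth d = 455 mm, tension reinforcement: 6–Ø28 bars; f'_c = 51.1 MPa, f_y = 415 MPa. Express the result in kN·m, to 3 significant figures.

M_n ≈ 652 kN·m

A_s = 6 × 616 = 3696 mm².
T = A_s f_y = 3696 × 415 = 1533840 N = 1533.84 kN.
From C = T: a = T/(0.85 f'_c b) = 1533840/(0.85 × 51.1 × 595) = 59.35 mm.
M_n = T(d − a/2) = 1533.84 kN × (455 − 29.675) mm = 652.38 kN·m.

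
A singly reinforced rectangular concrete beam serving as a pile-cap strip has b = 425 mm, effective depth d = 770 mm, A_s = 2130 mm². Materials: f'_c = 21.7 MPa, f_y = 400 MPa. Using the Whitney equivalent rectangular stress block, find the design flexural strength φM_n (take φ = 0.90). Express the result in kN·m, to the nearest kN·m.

φM_n ≈ 549 kN·m

T = A_s f_y = 2130 × 400 = 852000 N = 852 kN.
From C = T: a = T/(0.85 f'_c b) = 852000/(0.85 × 21.7 × 425) = 108.69 mm.
M_n = T(d − a/2) = 852 kN × (770 − 54.345) mm = 609.74 kN·m.
φM_n = 0.90 × 609.74 = 548.77 kN·m.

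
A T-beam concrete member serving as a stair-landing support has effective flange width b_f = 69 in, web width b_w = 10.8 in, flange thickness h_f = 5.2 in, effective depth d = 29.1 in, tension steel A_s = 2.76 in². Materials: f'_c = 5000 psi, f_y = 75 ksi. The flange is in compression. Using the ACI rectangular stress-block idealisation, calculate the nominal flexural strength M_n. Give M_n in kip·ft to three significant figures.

Tension: T = A_s f_y = 2.76 × 75 = 207 kips.
Try a within the flange: a = T/(0.85 f'_c b_f) = 207/(0.85 × 5 × 69) = 0.706 in.
Since a = 0.706 ≤ h_f = 5.2 in, the stress block lies entirely in the flange; analyse as a rectangular beam of width b_f.
M_n = T(d − a/2) = 207 × (29.1 − 0.353) = 5950.6 kip·in.
M_n = 5950.6/12 = 495.88 kip·ft.

M_n ≈ 496 kip·ft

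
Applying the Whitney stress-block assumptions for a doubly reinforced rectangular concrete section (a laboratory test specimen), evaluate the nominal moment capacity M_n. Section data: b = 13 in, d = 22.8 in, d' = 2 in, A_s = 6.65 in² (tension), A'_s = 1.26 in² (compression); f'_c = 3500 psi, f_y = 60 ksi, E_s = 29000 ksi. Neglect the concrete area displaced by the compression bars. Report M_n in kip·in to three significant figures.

M_n ≈ 7590 kip·in

Assume both steels yield.
a = (A_s − A'_s) f_y/(0.85 f'_c b) = (6.65 − 1.26) × 60/(0.85 × 3.5 × 13) = 8.362 in.
c = a/β₁ = 8.362/0.85 = 9.838 in; ε'_s = 0.003(c − d')/c = 0.0024 ≥ ε_y = 0.0021, so the compression steel yields.
M_n = (A_s − A'_s) f_y (d − a/2) + A'_s f_y (d − d') = 323.4 × (22.8 − 4.181) + 75.6 × (22.8 − 2) = 6021.4 + 1572.5 = 7593.9 kip·in.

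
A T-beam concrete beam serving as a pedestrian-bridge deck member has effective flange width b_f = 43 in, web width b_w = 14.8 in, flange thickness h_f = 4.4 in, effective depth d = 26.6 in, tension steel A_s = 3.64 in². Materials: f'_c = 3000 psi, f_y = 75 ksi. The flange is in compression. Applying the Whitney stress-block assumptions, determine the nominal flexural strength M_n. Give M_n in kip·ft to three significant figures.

Tension: T = A_s f_y = 3.64 × 75 = 273 kips.
Try a within the flange: a = T/(0.85 f'_c b_f) = 273/(0.85 × 3 × 43) = 2.490 in.
Since a = 2.490 ≤ h_f = 4.4 in, the stress block lies entirely in the flange; analyse as a rectangular beam of width b_f.
M_n = T(d − a/2) = 273 × (26.6 − 1.245) = 6921.9 kip·in.
M_n = 6921.9/12 = 576.83 kip·ft.

M_n ≈ 577 kip·ft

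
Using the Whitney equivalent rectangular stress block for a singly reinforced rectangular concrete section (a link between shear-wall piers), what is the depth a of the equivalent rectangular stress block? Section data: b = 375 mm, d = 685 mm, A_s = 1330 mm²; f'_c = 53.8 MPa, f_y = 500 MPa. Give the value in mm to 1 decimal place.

T = A_s f_y = 1330 × 500 = 665000 N = 665 kN.
Setting C = 0.85 f'_c a b equal to T: a = 665000/(0.85 × 53.8 × 375) = 38.8 mm.

a ≈ 38.8 mm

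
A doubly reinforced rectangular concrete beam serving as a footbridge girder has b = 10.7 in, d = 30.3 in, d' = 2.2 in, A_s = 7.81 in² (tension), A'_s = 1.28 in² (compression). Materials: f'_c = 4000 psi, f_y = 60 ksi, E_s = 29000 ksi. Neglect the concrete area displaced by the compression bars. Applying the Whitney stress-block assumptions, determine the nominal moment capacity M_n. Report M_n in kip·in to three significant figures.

M_n ≈ 11900 kip·in

Assume both steels yield.
a = (A_s − A'_s) f_y/(0.85 f'_c b) = (7.81 − 1.28) × 60/(0.85 × 4 × 10.7) = 10.770 in.
c = a/β₁ = 10.770/0.85 = 12.671 in; ε'_s = 0.003(c − d')/c = 0.0025 ≥ ε_y = 0.0021, so the compression steel yields.
M_n = (A_s − A'_s) f_y (d − a/2) + A'_s f_y (d − d') = 391.8 × (30.3 − 5.385) + 76.8 × (30.3 − 2.2) = 9761.7 + 2158.1 = 11919.8 kip·in.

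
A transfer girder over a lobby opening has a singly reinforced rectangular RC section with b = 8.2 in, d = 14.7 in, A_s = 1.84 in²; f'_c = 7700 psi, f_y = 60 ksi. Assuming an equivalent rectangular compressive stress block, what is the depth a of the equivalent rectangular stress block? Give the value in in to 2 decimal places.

T = A_s f_y = 1.84 × 60 = 110.4 kips.
a = T/(0.85 f'_c b) = 110.4/(0.85 × 7.7 × 8.2) = 2.06 in.

a ≈ 2.06 in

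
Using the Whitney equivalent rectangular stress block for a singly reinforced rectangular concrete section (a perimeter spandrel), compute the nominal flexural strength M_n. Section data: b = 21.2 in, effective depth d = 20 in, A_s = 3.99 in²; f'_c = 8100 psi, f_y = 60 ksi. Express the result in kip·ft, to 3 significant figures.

T = A_s f_y = 3.99 × 60 = 239.4 kips.
a = T/(0.85 f'_c b) = 239.4/(0.85 × 8.1 × 21.2) = 1.640 in.
M_n = T(d − a/2) = 239.4 × (20 − 0.82) = 4591.7 kip·in = 4591.7/12 = 382.64 kip·ft.

M_n ≈ 383 kip·ft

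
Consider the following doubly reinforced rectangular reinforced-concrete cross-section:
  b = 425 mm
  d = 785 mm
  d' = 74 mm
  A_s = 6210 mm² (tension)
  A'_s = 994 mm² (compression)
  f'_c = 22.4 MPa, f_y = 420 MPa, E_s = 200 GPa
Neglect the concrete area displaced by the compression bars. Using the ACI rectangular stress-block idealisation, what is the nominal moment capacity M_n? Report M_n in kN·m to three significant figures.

Assume both tension and compression steel yield.
Net tension couple steel: A_s − A'_s = 5216 mm².
a = (A_s − A'_s) f_y / (0.85 f'_c b) = 2190720/(0.85 × 22.4 × 425) = 270.73 mm.
c = a/β₁ = 270.73/0.85 = 318.51 mm; ε'_s = 0.003(c − d')/c = 0.0023 ≥ f_y/E_s = 0.0021, so compression steel does yield.
M_n = (A_s − A'_s) f_y (d − a/2) + A'_s f_y (d − d') = [2190720 × (785 − 135.365) + 417480 × (785 − 74)] × 10⁻⁶ = 1423.17 + 296.83 = 1720.00 kN·m.

M_n ≈ 1720 kN·m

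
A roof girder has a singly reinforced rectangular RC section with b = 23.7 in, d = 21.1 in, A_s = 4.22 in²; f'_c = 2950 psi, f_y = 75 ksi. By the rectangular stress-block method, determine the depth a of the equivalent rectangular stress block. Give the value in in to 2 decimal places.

T = A_s f_y = 4.22 × 75 = 316.5 kips.
a = T/(0.85 f'_c b) = 316.5/(0.85 × 2.95 × 23.7) = 5.33 in.

a ≈ 5.33 in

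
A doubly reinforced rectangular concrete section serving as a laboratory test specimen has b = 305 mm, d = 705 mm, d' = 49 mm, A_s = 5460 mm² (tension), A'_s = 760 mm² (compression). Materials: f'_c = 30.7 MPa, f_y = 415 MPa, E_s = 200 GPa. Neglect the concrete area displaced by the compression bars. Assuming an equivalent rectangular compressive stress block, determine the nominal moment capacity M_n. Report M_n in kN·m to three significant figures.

M_n ≈ 1340 kN·m

Assume both tension and compression steel yield.
Net tension couple steel: A_s − A'_s = 4700 mm².
a = (A_s − A'_s) f_y / (0.85 f'_c b) = 1950500/(0.85 × 30.7 × 305) = 245.07 mm.
c = a/β₁ = 245.07/0.831 = 294.91 mm; ε'_s = 0.003(c − d')/c = 0.0025 ≥ f_y/E_s = 0.0021, so compression steel does yield.
M_n = (A_s − A'_s) f_y (d − a/2) + A'_s f_y (d − d') = [1950500 × (705 − 122.535) + 315400 × (705 − 49)] × 10⁻⁶ = 1136.10 + 206.90 = 1343.00 kN·m.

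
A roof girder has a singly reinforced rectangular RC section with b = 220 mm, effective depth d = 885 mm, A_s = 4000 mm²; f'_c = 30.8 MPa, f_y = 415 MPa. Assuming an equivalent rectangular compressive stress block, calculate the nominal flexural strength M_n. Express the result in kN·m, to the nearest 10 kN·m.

T = A_s f_y = 4000 × 415 = 1660000 N = 1660 kN.
From C = T: a = T/(0.85 f'_c b) = 1660000/(0.85 × 30.8 × 220) = 288.21 mm.
M_n = T(d − a/2) = 1660 kN × (885 − 144.105) mm = 1229.89 kN·m.

M_n ≈ 1230 kN·m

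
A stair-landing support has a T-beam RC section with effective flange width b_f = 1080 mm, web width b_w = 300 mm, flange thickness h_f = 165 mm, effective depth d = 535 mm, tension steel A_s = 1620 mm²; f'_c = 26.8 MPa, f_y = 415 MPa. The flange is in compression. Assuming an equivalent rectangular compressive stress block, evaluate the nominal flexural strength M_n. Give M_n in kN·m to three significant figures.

M_n ≈ 350 kN·m

Tension: T = A_s f_y = 1620 × 415 = 672300 N.
Try a within the flange: a = T/(0.85 f'_c b_f) = 672300/(0.85 × 26.8 × 1080) = 27.33 mm.
Since a = 27.33 ≤ h_f = 165 mm, the stress block lies entirely in the flange; analyse as a rectangular beam of width b_f.
M_n = T(d − a/2) = 672300 × (535 − 13.665) = 350.49 × 10⁶ N·mm.
M_n = 350.49 kN·m.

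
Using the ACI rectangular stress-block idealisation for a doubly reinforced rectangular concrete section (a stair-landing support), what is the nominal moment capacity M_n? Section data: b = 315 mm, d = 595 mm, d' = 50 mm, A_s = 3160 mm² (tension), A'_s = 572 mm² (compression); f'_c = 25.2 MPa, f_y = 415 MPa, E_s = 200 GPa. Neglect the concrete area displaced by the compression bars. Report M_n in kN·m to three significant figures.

Assume both tension and compression steel yield.
Net tension couple steel: A_s − A'_s = 2588 mm².
a = (A_s − A'_s) f_y / (0.85 f'_c b) = 1074020/(0.85 × 25.2 × 315) = 159.18 mm.
c = a/β₁ = 159.18/0.85 = 187.27 mm; ε'_s = 0.003(c − d')/c = 0.0022 ≥ f_y/E_s = 0.0021, so compression steel does yield.
M_n = (A_s − A'_s) f_y (d − a/2) + A'_s f_y (d − d') = [1074020 × (595 − 79.59) + 237380 × (595 − 50)] × 10⁻⁶ = 553.56 + 129.37 = 682.93 kN·m.

M_n ≈ 683 kN·m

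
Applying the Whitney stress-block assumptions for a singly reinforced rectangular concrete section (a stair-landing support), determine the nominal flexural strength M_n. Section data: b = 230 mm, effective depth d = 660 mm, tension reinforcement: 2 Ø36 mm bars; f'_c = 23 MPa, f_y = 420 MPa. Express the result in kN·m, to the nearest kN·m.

A_s = 2 × 1018 = 2036 mm².
T = A_s f_y = 2036 × 420 = 855120 N = 855.12 kN.
From C = T: a = T/(0.85 f'_c b) = 855120/(0.85 × 23 × 230) = 190.17 mm.
M_n = T(d − a/2) = 855.12 kN × (660 − 95.085) mm = 483.07 kN·m.

M_n ≈ 483 kN·m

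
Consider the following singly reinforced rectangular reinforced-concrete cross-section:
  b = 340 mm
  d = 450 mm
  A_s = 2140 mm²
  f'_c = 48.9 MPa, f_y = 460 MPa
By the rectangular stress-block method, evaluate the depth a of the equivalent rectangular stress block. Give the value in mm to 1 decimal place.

a ≈ 69.7 mm

T = A_s f_y = 2140 × 460 = 984400 N = 984.4 kN.
Setting C = 0.85 f'_c a b equal to T: a = 984400/(0.85 × 48.9 × 340) = 69.7 mm.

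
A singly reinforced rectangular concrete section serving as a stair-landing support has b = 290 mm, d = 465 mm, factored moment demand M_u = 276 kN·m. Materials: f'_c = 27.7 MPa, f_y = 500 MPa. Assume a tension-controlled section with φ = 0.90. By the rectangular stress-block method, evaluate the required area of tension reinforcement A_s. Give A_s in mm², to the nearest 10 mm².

M_n = M_u/φ = 276/0.90 = 306.667 kN·m.
With M_n = 0.85 f'_c a b (d − a/2), solve the quadratic for a:
a = d − √(d² − 2M_n/(0.85 f'_c b)) = 465 − √(465² − 2 × 306.667×10⁶/(0.85 × 27.7 × 290)) = 109.47 mm.
A_s = 0.85 f'_c a b / f_y = 0.85 × 27.7 × 109.47 × 290 / 500 = 1494.9 mm².

A_s ≈ 1490 mm²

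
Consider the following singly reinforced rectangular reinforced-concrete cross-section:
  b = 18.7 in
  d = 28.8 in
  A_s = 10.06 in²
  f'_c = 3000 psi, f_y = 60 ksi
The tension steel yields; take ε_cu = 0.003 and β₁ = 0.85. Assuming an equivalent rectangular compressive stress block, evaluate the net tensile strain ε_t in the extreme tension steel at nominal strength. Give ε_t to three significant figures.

ε_t ≈ 0.00280

a = A_s f_y/(0.85 f'_c b) = 12.658 in.
β₁ = 0.85, so c = a/β₁ = 12.658/0.85 = 14.892 in.
From the linear strain diagram with ε_cu = 0.003: ε_t = 0.003 (d − c)/c = 0.003 × (28.8 − 14.892)/14.892 = 0.00280.
ε_t < 0.004 — the section is over-reinforced for flexure under ACI limits.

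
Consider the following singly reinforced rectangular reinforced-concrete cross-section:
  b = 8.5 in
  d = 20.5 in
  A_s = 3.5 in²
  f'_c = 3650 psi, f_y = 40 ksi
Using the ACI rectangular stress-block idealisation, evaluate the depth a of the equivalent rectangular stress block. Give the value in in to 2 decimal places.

T = A_s f_y = 3.5 × 40 = 140 kips.
a = T/(0.85 f'_c b) = 140/(0.85 × 3.65 × 8.5) = 5.31 in.

a ≈ 5.31 in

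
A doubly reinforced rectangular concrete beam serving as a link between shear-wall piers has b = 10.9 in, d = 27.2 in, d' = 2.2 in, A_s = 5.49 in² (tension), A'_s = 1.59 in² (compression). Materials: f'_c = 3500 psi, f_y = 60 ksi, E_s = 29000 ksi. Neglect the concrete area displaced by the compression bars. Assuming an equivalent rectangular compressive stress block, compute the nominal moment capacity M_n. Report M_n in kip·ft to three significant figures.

M_n ≈ 659 kip·ft

Assume both steels yield.
a = (A_s − A'_s) f_y/(0.85 f'_c b) = (5.49 − 1.59) × 60/(0.85 × 3.5 × 10.9) = 7.216 in.
c = a/β₁ = 7.216/0.85 = 8.489 in; ε'_s = 0.003(c − d')/c = 0.0022 ≥ ε_y = 0.0021, so the compression steel yields.
M_n = (A_s − A'_s) f_y (d − a/2) + A'_s f_y (d − d') = 234 × (27.2 − 3.608) + 95.4 × (27.2 − 2.2) = 5520.5 + 2385.0 = 7905.5 kip·in = 7905.5/12 = 658.79 kip·ft.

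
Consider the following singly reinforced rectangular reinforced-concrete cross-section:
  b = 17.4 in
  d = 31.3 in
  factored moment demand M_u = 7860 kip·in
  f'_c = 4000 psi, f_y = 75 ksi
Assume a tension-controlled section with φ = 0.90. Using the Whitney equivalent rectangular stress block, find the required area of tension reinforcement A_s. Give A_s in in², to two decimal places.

A_s ≈ 4.05 in²

M_n = M_u/φ = 7860/0.90 = 8733.33 kip·in.
From M_n = 0.85 f'_c a b (d − a/2):
a = d − √(d² − 2M_n/(0.85 f'_c b)) = 31.3 − √(31.3² − 2 × 8733.33/(0.85 × 4 × 17.4)) = 5.138 in.
A_s = 0.85 f'_c a b / f_y = 0.85 × 4 × 5.138 × 17.4 / 75 = 4.053 in².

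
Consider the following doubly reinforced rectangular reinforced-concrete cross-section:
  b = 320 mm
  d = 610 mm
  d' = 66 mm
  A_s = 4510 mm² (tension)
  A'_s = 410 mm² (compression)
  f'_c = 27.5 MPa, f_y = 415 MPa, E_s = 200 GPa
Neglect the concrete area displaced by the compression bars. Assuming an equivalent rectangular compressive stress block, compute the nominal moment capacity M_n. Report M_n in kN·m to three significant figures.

Assume both tension and compression steel yield.
Net tension couple steel: A_s − A'_s = 4100 mm².
a = (A_s − A'_s) f_y / (0.85 f'_c b) = 1701500/(0.85 × 27.5 × 320) = 227.47 mm.
c = a/β₁ = 227.47/0.85 = 267.61 mm; ε'_s = 0.003(c − d')/c = 0.0023 ≥ f_y/E_s = 0.0021, so compression steel does yield.
M_n = (A_s − A'_s) f_y (d − a/2) + A'_s f_y (d − d') = [1701500 × (610 − 113.735) + 170150 × (610 − 66)] × 10⁻⁶ = 844.39 + 92.56 = 936.95 kN·m.

M_n ≈ 937 kN·m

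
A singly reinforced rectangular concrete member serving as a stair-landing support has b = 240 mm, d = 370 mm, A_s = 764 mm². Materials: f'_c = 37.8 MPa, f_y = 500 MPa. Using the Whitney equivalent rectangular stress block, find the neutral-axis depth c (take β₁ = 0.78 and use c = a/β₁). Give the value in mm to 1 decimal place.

T = A_s f_y = 764 × 500 = 382000 N = 382 kN.
Setting C = 0.85 f'_c a b equal to T: a = 382000/(0.85 × 37.8 × 240) = 49.538 mm.
With β₁ = 0.78, c = a/β₁ = 49.538/0.78 = 63.5 mm.

c ≈ 63.5 mm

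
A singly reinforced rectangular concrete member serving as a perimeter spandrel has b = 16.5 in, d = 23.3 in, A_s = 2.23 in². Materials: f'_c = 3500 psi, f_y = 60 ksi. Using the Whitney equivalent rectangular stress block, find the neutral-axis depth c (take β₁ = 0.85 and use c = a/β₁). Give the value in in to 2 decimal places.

c ≈ 3.21 in

T = A_s f_y = 2.23 × 60 = 133.8 kips.
a = T/(0.85 f'_c b) = 133.8/(0.85 × 3.5 × 16.5) = 2.7257 in.
With β₁ = 0.85, c = a/β₁ = 2.7257/0.85 = 3.21 in.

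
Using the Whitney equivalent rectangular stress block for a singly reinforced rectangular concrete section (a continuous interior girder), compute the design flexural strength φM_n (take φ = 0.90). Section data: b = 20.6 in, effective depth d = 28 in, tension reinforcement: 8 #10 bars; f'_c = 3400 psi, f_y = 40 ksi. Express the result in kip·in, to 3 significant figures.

φM_n ≈ 8990 kip·in

A_s = 8 × 1.27 = 10.16 in².
T = A_s f_y = 10.16 × 40 = 406.4 kips.
a = T/(0.85 f'_c b) = 406.4/(0.85 × 3.4 × 20.6) = 6.826 in.
M_n = T(d − a/2) = 406.4 × (28 − 3.413) = 9992.2 kip·in.
φM_n = 0.90 × 9992.2 = 8993.0 kip·in.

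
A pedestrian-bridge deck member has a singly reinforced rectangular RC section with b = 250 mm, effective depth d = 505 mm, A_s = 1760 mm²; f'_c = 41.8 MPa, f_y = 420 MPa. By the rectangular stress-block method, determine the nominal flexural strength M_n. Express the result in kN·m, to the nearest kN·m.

M_n ≈ 343 kN·m

T = A_s f_y = 1760 × 420 = 739200 N = 739.2 kN.
From C = T: a = T/(0.85 f'_c b) = 739200/(0.85 × 41.8 × 250) = 83.22 mm.
M_n = T(d − a/2) = 739.2 kN × (505 − 41.61) mm = 342.54 kN·m.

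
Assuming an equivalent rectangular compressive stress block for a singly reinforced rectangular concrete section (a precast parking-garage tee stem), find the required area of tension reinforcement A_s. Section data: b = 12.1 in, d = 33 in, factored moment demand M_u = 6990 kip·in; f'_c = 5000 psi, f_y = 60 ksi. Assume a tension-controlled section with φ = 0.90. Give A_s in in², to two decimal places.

A_s ≈ 4.24 in²

M_n = M_u/φ = 6990/0.90 = 7766.67 kip·in.
From M_n = 0.85 f'_c a b (d − a/2):
a = d − √(d² − 2M_n/(0.85 f'_c b)) = 33 − √(33² − 2 × 7766.67/(0.85 × 5 × 12.1)) = 4.948 in.
A_s = 0.85 f'_c a b / f_y = 0.85 × 5 × 4.948 × 12.1 / 60 = 4.241 in².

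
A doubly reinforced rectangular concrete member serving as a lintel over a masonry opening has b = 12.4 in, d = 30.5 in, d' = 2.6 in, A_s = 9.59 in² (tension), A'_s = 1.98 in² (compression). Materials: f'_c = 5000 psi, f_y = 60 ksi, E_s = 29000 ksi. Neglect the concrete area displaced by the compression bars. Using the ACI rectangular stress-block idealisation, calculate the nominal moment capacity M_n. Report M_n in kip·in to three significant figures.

M_n ≈ 15300 kip·in

Assume both steels yield.
a = (A_s − A'_s) f_y/(0.85 f'_c b) = (9.59 − 1.98) × 60/(0.85 × 5 × 12.4) = 8.664 in.
c = a/β₁ = 8.664/0.8 = 10.830 in; ε'_s = 0.003(c − d')/c = 0.0023 ≥ ε_y = 0.0021, so the compression steel yields.
M_n = (A_s − A'_s) f_y (d − a/2) + A'_s f_y (d − d') = 456.6 × (30.5 − 4.332) + 118.8 × (30.5 − 2.6) = 11948.3 + 3314.5 = 15262.8 kip·in.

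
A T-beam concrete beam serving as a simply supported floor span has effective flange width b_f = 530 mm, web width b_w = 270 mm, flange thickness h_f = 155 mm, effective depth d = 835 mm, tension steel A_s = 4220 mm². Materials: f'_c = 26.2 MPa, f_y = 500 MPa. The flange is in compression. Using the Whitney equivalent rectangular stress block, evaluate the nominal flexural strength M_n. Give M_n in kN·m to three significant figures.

Tension: T = A_s f_y = 4220 × 500 = 2110000 N.
Try a within the flange: a = T/(0.85 f'_c b_f) = 2110000/(0.85 × 26.2 × 530) = 178.77 mm.
a = 178.77 > h_f = 155 mm: the block extends into the web. Split into flange-overhang and web parts.
C_f = 0.85 f'_c (b_f − b_w) h_f = 0.85 × 26.2 × (530 − 270) × 155 = 897481 N.
Remaining web compression depth: a_w = (T − C_f)/(0.85 f'_c b_w) = (2110000 − 897481)/(0.85 × 26.2 × 270) = 201.65 mm.
M_n = C_f(d − h_f/2) + (T − C_f)(d − a_w/2) = 897481 × (835 − 77.5) + 1212519 × (835 − 100.825) = 679.84 + 890.20 = 1570.04 × 10⁶ N·mm.
M_n = 1570.04 kN·m.

M_n ≈ 1570 kN·m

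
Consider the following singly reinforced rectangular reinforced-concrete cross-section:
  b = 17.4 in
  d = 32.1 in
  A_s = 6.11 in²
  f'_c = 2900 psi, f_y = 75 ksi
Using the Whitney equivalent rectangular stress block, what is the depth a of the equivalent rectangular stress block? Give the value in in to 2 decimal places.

T = A_s f_y = 6.11 × 75 = 458.25 kips.
a = T/(0.85 f'_c b) = 458.25/(0.85 × 2.9 × 17.4) = 10.68 in.

a ≈ 10.68 in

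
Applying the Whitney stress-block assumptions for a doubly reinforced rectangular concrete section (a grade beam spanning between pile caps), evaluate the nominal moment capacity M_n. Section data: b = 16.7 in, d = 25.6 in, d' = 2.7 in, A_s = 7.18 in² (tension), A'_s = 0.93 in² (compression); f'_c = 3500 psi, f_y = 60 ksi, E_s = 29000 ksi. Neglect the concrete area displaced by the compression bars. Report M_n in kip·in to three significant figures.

M_n ≈ 9460 kip·in

Assume both steels yield.
a = (A_s − A'_s) f_y/(0.85 f'_c b) = (7.18 − 0.93) × 60/(0.85 × 3.5 × 16.7) = 7.548 in.
c = a/β₁ = 7.548/0.85 = 8.880 in; ε'_s = 0.003(c − d')/c = 0.0021 ≥ ε_y = 0.0021, so the compression steel yields.
M_n = (A_s − A'_s) f_y (d − a/2) + A'_s f_y (d − d') = 375 × (25.6 − 3.774) + 55.8 × (25.6 − 2.7) = 8184.8 + 1277.8 = 9462.6 kip·in.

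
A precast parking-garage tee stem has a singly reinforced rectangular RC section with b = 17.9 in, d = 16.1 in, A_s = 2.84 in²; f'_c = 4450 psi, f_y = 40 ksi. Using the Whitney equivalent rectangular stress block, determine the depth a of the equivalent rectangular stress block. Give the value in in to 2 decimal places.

a ≈ 1.68 in

T = A_s f_y = 2.84 × 40 = 113.6 kips.
a = T/(0.85 f'_c b) = 113.6/(0.85 × 4.45 × 17.9) = 1.68 in.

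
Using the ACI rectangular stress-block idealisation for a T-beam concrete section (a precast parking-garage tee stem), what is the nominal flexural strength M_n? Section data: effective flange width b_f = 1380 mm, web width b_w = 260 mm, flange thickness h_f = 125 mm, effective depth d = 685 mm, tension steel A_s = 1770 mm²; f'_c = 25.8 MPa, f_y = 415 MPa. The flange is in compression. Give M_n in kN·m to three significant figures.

Tension: T = A_s f_y = 1770 × 415 = 734550 N.
Try a within the flange: a = T/(0.85 f'_c b_f) = 734550/(0.85 × 25.8 × 1380) = 24.27 mm.
Since a = 24.27 ≤ h_f = 125 mm, the stress block lies entirely in the flange; analyse as a rectangular beam of width b_f.
M_n = T(d − a/2) = 734550 × (685 − 12.135) = 494.25 × 10⁶ N·mm.
M_n = 494.25 kN·m.

M_n ≈ 494 kN·m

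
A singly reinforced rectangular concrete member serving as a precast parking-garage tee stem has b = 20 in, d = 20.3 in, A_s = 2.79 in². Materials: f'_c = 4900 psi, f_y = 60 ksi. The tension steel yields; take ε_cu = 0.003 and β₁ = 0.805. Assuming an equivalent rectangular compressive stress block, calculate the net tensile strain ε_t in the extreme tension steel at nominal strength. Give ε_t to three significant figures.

ε_t ≈ 0.0214

a = A_s f_y/(0.85 f'_c b) = 2.010 in.
β₁ = 0.805, so c = a/β₁ = 2.010/0.805 = 2.497 in.
From the linear strain diagram with ε_cu = 0.003: ε_t = 0.003 (d − c)/c = 0.003 × (20.3 − 2.497)/2.497 = 0.0214.
Since ε_t ≥ 0.005, the section is tension-controlled.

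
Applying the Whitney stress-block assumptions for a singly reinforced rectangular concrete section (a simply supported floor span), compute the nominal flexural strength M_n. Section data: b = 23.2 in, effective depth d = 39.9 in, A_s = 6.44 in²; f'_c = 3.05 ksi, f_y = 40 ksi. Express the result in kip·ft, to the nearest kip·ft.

T = A_s f_y = 6.44 × 40 = 257.6 kips.
a = T/(0.85 f'_c b) = 257.6/(0.85 × 3.05 × 23.2) = 4.283 in.
M_n = T(d − a/2) = 257.6 × (39.9 − 2.1415) = 9726.6 kip·in = 9726.6/12 = 810.55 kip·ft.

M_n ≈ 811 kip·ft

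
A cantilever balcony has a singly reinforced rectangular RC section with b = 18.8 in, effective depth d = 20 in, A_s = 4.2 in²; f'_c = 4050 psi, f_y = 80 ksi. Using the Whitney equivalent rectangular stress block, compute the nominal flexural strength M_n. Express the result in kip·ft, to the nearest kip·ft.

T = A_s f_y = 4.2 × 80 = 336 kips.
a = T/(0.85 f'_c b) = 336/(0.85 × 4.05 × 18.8) = 5.192 in.
M_n = T(d − a/2) = 336 × (20 − 2.596) = 5847.7 kip·in = 5847.7/12 = 487.31 kip·ft.

M_n ≈ 487 kip·ft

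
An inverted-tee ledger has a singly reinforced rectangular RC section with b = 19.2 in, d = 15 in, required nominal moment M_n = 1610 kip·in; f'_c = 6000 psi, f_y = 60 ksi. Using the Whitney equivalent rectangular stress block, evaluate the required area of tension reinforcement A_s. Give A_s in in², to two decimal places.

From M_n = 0.85 f'_c a b (d − a/2):
a = d − √(d² − 2M_n/(0.85 f'_c b)) = 15 − √(15² − 2 × 1610/(0.85 × 6 × 19.2)) = 1.139 in.
A_s = 0.85 f'_c a b / f_y = 0.85 × 6 × 1.139 × 19.2 / 60 = 1.859 in².

A_s ≈ 1.86 in²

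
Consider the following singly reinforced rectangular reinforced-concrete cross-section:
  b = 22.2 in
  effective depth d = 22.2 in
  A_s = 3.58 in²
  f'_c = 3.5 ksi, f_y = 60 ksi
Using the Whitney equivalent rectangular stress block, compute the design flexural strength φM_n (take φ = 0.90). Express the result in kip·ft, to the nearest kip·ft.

T = A_s f_y = 3.58 × 60 = 214.8 kips.
a = T/(0.85 f'_c b) = 214.8/(0.85 × 3.5 × 22.2) = 3.252 in.
M_n = T(d − a/2) = 214.8 × (22.2 − 1.626) = 4419.3 kip·in = 4419.3/12 = 368.28 kip·ft.
φM_n = 0.90 × 368.28 = 331.45 kip·ft.

φM_n ≈ 331 kip·ft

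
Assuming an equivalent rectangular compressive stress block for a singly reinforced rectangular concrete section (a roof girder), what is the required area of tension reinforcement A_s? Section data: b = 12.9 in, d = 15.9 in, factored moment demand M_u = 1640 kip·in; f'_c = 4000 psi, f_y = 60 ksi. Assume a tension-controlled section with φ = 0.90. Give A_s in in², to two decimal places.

M_n = M_u/φ = 1640/0.90 = 1822.22 kip·in.
From M_n = 0.85 f'_c a b (d − a/2):
a = d − √(d² − 2M_n/(0.85 f'_c b)) = 15.9 − √(15.9² − 2 × 1822.22/(0.85 × 4 × 12.9)) = 2.872 in.
A_s = 0.85 f'_c a b / f_y = 0.85 × 4 × 2.872 × 12.9 / 60 = 2.099 in².

A_s ≈ 2.10 in²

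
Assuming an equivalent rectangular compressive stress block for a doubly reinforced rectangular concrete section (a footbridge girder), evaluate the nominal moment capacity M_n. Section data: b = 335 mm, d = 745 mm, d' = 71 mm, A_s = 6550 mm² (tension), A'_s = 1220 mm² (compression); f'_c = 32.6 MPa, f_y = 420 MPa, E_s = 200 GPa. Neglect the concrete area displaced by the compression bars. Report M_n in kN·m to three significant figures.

Assume both tension and compression steel yield.
Net tension couple steel: A_s − A'_s = 5330 mm².
a = (A_s − A'_s) f_y / (0.85 f'_c b) = 2238600/(0.85 × 32.6 × 335) = 241.15 mm.
c = a/β₁ = 241.15/0.817 = 295.17 mm; ε'_s = 0.003(c − d')/c = 0.0023 ≥ f_y/E_s = 0.0021, so compression steel does yield.
M_n = (A_s − A'_s) f_y (d − a/2) + A'_s f_y (d − d') = [2238600 × (745 − 120.575) + 512400 × (745 − 71)] × 10⁻⁶ = 1397.84 + 345.36 = 1743.20 kN·m.

M_n ≈ 1740 kN·m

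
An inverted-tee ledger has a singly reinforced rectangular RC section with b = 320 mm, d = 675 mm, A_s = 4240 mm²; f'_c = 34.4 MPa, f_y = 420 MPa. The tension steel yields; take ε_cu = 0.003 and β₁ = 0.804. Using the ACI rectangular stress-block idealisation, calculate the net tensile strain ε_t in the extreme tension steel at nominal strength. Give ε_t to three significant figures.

a = A_s f_y/(0.85 f'_c b) = 190.32 mm.
β₁ = 0.804, so c = a/β₁ = 190.32/0.804 = 236.72 mm.
From the linear strain diagram with ε_cu = 0.003: ε_t = 0.003 (d − c)/c = 0.003 × (675 − 236.72)/236.72 = 0.00555.
Since ε_t ≥ 0.005, the section is tension-controlled.

ε_t ≈ 0.00555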